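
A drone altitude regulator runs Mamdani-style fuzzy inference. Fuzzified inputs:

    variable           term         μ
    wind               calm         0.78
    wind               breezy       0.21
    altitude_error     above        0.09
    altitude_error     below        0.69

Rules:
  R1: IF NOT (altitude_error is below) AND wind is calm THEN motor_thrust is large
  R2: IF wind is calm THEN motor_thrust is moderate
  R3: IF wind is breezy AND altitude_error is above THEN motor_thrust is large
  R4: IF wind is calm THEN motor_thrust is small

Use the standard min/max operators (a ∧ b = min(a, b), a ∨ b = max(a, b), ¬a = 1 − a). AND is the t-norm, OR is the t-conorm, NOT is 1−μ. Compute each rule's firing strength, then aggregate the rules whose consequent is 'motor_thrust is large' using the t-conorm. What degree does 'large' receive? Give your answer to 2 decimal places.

R1: ¬below=1−0.69=0.31, calm=0.78; AND[min(a, b)] → w = 0.31
R2: calm=0.78 → w = 0.78
R3: breezy=0.21, above=0.09; AND[min(a, b)] → w = 0.09
R4: calm=0.78 → w = 0.78
Rules with consequent 'large': {R1, R3} → strengths 0.31, 0.09
Aggregate via t-conorm [max(a, b)]: 0.31

0.31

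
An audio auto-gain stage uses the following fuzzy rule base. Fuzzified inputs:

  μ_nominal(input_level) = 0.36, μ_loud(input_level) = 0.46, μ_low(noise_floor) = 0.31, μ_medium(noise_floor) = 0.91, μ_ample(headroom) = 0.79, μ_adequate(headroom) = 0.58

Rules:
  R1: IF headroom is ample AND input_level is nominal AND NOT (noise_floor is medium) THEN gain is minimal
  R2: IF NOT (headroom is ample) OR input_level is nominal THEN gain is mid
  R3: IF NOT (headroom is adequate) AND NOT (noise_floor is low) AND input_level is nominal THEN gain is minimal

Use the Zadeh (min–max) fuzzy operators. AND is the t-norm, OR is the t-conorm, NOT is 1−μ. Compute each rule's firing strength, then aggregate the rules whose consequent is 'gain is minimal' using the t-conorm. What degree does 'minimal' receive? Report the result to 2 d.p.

0.36

R1: ample=0.79, nominal=0.36, ¬medium=1−0.91=0.09; AND[min(a, b)] → w = 0.09
R2: ¬ample=1−0.79=0.21, nominal=0.36; OR[max(a, b)] → w = 0.36
R3: ¬adequate=1−0.58=0.42, ¬low=1−0.31=0.69, nominal=0.36; AND[min(a, b)] → w = 0.36
Rules with consequent 'minimal': {R1, R3} → strengths 0.09, 0.36
Aggregate via t-conorm [max(a, b)]: 0.36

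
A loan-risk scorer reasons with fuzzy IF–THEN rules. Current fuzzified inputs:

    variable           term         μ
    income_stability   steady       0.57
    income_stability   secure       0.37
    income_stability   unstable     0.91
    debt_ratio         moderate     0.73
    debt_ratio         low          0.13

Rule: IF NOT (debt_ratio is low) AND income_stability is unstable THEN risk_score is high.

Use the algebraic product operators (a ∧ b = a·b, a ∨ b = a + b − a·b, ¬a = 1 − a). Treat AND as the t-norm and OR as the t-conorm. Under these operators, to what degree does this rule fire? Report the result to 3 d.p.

firing strength: ¬low=1−0.13=0.87, unstable=0.91; AND[a·b] → w = 0.7917

0.792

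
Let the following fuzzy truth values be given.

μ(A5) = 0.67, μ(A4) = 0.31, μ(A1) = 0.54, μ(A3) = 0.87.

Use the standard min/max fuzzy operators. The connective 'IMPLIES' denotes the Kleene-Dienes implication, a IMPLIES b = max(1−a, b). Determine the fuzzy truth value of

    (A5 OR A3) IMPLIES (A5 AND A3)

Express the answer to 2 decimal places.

A5 OR A3 = max(a, b) on (0.67, 0.87) = 0.87
A5 AND A3 = min(a, b) on (0.67, 0.87) = 0.67
(A5 OR A3) IMPLIES (A5 AND A3)  [Kleene-Dienes: max(1−a, b)] with a=0.87, b=0.67 → 0.67

0.67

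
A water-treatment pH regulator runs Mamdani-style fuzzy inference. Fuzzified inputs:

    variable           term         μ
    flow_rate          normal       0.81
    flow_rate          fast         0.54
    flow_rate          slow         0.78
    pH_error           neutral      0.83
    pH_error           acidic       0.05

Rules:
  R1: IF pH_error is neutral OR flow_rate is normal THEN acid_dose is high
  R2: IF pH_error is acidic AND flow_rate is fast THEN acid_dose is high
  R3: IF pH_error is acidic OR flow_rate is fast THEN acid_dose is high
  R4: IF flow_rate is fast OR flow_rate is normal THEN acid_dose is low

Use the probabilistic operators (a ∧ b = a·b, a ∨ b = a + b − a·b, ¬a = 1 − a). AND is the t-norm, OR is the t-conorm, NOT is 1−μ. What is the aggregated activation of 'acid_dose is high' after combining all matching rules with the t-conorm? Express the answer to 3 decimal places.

R1: neutral=0.83, normal=0.81; OR[a + b − a·b] → w = 0.9677
R2: acidic=0.05, fast=0.54; AND[a·b] → w = 0.0270
R3: acidic=0.05, fast=0.54; OR[a + b − a·b] → w = 0.5630
R4: fast=0.54, normal=0.81; OR[a + b − a·b] → w = 0.9126
Rules with consequent 'high': {R1, R2, R3} → strengths 0.9677, 0.0270, 0.5630
Aggregate via t-conorm [a + b − a·b]: 0.9863

0.986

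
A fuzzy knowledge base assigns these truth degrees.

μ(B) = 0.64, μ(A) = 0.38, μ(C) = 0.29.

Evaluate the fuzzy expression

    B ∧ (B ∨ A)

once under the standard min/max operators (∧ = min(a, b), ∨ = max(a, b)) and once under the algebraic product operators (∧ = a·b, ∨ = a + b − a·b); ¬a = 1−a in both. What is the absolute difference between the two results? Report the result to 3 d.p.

Under standard min/max:
  B ∨ A = max(a, b) on (0.64, 0.38) = 0.64
  B ∧ (B ∨ A) = min(a, b) on (0.64, 0.64) = 0.64
  → value = 0.6400
Under algebraic product:
  B ∨ A = a + b − a·b on (0.6400, 0.3800) = 0.7768
  B ∧ (B ∨ A) = a·b on (0.6400, 0.7768) = 0.4972
  → value = 0.4972
|0.6400 − 0.4972| = 0.143

0.143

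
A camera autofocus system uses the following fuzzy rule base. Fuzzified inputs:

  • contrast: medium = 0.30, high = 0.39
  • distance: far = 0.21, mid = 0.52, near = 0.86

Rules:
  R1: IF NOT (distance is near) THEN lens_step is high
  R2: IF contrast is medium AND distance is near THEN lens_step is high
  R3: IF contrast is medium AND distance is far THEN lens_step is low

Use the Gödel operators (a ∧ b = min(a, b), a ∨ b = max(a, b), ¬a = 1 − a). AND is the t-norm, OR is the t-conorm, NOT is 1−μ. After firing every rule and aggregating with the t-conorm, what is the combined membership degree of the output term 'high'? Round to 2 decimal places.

0.30

R1: ¬near=1−0.86=0.14 → w = 0.14
R2: medium=0.30, near=0.86; AND[min(a, b)] → w = 0.30
R3: medium=0.30, far=0.21; AND[min(a, b)] → w = 0.21
Rules with consequent 'high': {R1, R2} → strengths 0.14, 0.30
Aggregate via t-conorm [max(a, b)]: 0.30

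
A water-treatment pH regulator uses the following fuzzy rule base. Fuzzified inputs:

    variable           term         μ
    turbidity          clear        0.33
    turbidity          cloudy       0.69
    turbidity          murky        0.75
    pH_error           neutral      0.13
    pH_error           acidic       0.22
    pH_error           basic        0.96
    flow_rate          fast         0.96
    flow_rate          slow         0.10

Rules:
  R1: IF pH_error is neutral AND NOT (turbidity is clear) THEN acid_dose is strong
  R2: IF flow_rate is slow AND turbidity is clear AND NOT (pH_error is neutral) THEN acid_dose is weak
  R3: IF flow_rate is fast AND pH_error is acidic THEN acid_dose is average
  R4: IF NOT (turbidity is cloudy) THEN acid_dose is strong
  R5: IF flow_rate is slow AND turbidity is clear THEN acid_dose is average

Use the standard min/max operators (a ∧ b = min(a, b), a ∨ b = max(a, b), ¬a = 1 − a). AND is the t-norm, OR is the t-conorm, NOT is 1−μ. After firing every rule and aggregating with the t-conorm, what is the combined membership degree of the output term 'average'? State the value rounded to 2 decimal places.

0.22

R1: neutral=0.13, ¬clear=1−0.33=0.67; AND[min(a, b)] → w = 0.13
R2: slow=0.10, clear=0.33, ¬neutral=1−0.13=0.87; AND[min(a, b)] → w = 0.10
R3: fast=0.96, acidic=0.22; AND[min(a, b)] → w = 0.22
R4: ¬cloudy=1−0.69=0.31 → w = 0.31
R5: slow=0.10, clear=0.33; AND[min(a, b)] → w = 0.10
Rules with consequent 'average': {R3, R5} → strengths 0.22, 0.10
Aggregate via t-conorm [max(a, b)]: 0.22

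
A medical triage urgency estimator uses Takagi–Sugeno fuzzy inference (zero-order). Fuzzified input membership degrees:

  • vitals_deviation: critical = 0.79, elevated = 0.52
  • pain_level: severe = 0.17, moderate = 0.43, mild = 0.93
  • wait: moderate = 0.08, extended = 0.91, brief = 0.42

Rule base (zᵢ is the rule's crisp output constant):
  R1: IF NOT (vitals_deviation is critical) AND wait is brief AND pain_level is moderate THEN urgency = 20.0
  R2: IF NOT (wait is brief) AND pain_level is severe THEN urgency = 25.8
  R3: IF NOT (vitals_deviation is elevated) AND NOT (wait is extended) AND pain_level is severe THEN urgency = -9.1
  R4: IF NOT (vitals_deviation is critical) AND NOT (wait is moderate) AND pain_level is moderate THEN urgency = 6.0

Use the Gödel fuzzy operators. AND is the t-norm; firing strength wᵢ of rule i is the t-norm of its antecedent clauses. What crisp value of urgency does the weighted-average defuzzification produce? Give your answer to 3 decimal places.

13.275

R1 (z=20.0): ¬critical=1−0.79=0.21, brief=0.42, moderate=0.43; AND[min(a, b)] → w = 0.21
R2 (z=25.8): ¬brief=1−0.42=0.58, severe=0.17; AND[min(a, b)] → w = 0.17
R3 (z=-9.1): ¬elevated=1−0.52=0.48, ¬extended=1−0.91=0.09, severe=0.17; AND[min(a, b)] → w = 0.09
R4 (z=6.0): ¬critical=1−0.79=0.21, ¬moderate=1−0.08=0.92, moderate=0.43; AND[min(a, b)] → w = 0.21
Weighted average = (0.21·20.0 + 0.17·25.8 + 0.09·-9.1 + 0.21·6.0) / (0.21 + 0.17 + 0.09 + 0.21)
  = 9.0270 / 0.6800 = 13.275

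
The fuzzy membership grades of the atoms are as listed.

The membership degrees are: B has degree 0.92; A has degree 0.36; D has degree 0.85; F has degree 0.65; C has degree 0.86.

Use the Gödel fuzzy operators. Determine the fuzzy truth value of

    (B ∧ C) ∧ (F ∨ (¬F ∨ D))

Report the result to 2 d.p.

B ∧ C = min(a, b) on (0.92, 0.86) = 0.86
¬F = 1 − 0.65 = 0.35
¬F ∨ D = max(a, b) on (0.35, 0.85) = 0.85
F ∨ (¬F ∨ D) = max(a, b) on (0.65, 0.85) = 0.85
(B ∧ C) ∧ (F ∨ (¬F ∨ D)) = min(a, b) on (0.86, 0.85) = 0.85

0.85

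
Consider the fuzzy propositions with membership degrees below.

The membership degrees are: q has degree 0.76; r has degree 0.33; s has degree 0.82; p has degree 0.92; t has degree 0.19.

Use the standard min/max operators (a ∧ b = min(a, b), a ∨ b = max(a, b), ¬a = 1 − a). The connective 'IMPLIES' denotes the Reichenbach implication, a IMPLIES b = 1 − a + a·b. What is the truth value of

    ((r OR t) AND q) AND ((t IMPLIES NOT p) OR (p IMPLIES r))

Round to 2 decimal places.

0.33

r OR t = max(a, b) on (0.33, 0.19) = 0.33
(r OR t) AND q = min(a, b) on (0.33, 0.76) = 0.33
NOT p = 1 − 0.92 = 0.08
t IMPLIES NOT p  [Reichenbach: 1 − a + a·b] with a=0.19, b=0.08 → 0.83
p IMPLIES r  [Reichenbach: 1 − a + a·b] with a=0.92, b=0.33 → 0.38
(t IMPLIES NOT p) OR (p IMPLIES r) = max(a, b) on (0.83, 0.38) = 0.83
((r OR t) AND q) AND ((t IMPLIES NOT p) OR (p IMPLIES r)) = min(a, b) on (0.33, 0.83) = 0.33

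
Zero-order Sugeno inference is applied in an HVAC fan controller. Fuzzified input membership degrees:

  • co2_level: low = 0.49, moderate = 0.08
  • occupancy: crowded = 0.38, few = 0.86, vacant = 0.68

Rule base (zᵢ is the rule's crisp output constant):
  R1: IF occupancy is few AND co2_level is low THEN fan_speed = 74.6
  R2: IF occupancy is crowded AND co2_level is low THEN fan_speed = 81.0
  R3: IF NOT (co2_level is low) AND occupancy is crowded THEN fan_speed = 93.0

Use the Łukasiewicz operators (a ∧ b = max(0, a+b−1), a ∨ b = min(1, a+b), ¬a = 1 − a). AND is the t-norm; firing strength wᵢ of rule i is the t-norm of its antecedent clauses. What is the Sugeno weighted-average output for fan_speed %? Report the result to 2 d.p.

R1 (z=74.6): few=0.86, low=0.49; AND[max(0, a+b−1)] → w = 0.35
R2 (z=81.0): crowded=0.38, low=0.49; AND[max(0, a+b−1)] → w = 0.00
R3 (z=93.0): ¬low=1−0.49=0.51, crowded=0.38; AND[max(0, a+b−1)] → w = 0.00
Weighted average = (0.35·74.6 + 0.00·81.0 + 0.00·93.0) / (0.35 + 0.00 + 0.00)
  = 26.1100 / 0.3500 = 74.60

74.60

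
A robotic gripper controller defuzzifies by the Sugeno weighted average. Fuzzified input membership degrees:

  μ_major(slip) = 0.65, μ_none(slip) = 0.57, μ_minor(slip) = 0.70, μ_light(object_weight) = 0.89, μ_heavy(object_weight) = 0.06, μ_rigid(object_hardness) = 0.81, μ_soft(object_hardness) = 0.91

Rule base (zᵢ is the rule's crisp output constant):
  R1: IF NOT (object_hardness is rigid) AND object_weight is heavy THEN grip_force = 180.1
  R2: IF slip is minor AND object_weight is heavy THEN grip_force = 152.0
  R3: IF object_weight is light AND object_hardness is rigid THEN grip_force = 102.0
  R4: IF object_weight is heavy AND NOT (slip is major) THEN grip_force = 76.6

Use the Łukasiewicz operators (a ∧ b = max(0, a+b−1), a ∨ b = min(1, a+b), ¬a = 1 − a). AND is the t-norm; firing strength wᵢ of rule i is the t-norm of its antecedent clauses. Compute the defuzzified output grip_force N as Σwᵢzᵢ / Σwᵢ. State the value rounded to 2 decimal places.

102.00

R1 (z=180.1): ¬rigid=1−0.81=0.19, heavy=0.06; AND[max(0, a+b−1)] → w = 0.00
R2 (z=152.0): minor=0.70, heavy=0.06; AND[max(0, a+b−1)] → w = 0.00
R3 (z=102.0): light=0.89, rigid=0.81; AND[max(0, a+b−1)] → w = 0.70
R4 (z=76.6): heavy=0.06, ¬major=1−0.65=0.35; AND[max(0, a+b−1)] → w = 0.00
Weighted average = (0.00·180.1 + 0.00·152.0 + 0.70·102.0 + 0.00·76.6) / (0.00 + 0.00 + 0.70 + 0.00)
  = 71.4000 / 0.7000 = 102.00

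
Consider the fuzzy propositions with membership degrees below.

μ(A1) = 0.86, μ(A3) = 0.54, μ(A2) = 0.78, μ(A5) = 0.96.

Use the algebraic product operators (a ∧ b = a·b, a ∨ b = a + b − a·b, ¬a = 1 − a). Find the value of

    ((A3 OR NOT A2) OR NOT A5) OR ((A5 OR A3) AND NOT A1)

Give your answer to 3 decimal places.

NOT A2 = 1 − 0.7800 = 0.2200
A3 OR NOT A2 = a + b − a·b on (0.5400, 0.2200) = 0.6412
NOT A5 = 1 − 0.9600 = 0.0400
(A3 OR NOT A2) OR NOT A5 = a + b − a·b on (0.6412, 0.0400) = 0.6556
A5 OR A3 = a + b − a·b on (0.9600, 0.5400) = 0.9816
NOT A1 = 1 − 0.8600 = 0.1400
(A5 OR A3) AND NOT A1 = a·b on (0.9816, 0.1400) = 0.1374
((A3 OR NOT A2) OR NOT A5) OR ((A5 OR A3) AND NOT A1) = a + b − a·b on (0.6556, 0.1374) = 0.7029

0.703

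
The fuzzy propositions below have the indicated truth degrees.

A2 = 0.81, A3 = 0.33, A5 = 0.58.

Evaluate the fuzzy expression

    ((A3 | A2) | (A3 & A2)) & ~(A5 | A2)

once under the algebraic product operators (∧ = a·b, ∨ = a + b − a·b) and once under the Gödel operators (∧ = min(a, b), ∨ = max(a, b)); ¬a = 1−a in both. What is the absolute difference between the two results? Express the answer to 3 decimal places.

Under algebraic product:
  A3 | A2 = a + b − a·b on (0.3300, 0.8100) = 0.8727
  A3 & A2 = a·b on (0.3300, 0.8100) = 0.2673
  (A3 | A2) | (A3 & A2) = a + b − a·b on (0.8727, 0.2673) = 0.9067
  A5 | A2 = a + b − a·b on (0.5800, 0.8100) = 0.9202
  ~(A5 | A2) = 1 − 0.9202 = 0.0798
  ((A3 | A2) | (A3 & A2)) & ~(A5 | A2) = a·b on (0.9067, 0.0798) = 0.0724
  → value = 0.0724
Under Gödel:
  A3 | A2 = max(a, b) on (0.33, 0.81) = 0.81
  A3 & A2 = min(a, b) on (0.33, 0.81) = 0.33
  (A3 | A2) | (A3 & A2) = max(a, b) on (0.81, 0.33) = 0.81
  A5 | A2 = max(a, b) on (0.58, 0.81) = 0.81
  ~(A5 | A2) = 1 − 0.81 = 0.19
  ((A3 | A2) | (A3 & A2)) & ~(A5 | A2) = min(a, b) on (0.81, 0.19) = 0.19
  → value = 0.1900
|0.0724 − 0.1900| = 0.118

0.118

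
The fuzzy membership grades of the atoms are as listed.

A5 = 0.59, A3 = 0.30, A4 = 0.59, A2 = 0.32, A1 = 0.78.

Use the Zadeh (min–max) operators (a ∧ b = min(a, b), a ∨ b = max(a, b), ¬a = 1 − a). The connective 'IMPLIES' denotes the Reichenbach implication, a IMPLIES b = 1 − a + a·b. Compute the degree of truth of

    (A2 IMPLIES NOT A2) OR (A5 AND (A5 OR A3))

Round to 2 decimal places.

0.90

NOT A2 = 1 − 0.32 = 0.68
A2 IMPLIES NOT A2  [Reichenbach: 1 − a + a·b] with a=0.32, b=0.68 → 0.90
A5 OR A3 = max(a, b) on (0.59, 0.30) = 0.59
A5 AND (A5 OR A3) = min(a, b) on (0.59, 0.59) = 0.59
(A2 IMPLIES NOT A2) OR (A5 AND (A5 OR A3)) = max(a, b) on (0.90, 0.59) = 0.90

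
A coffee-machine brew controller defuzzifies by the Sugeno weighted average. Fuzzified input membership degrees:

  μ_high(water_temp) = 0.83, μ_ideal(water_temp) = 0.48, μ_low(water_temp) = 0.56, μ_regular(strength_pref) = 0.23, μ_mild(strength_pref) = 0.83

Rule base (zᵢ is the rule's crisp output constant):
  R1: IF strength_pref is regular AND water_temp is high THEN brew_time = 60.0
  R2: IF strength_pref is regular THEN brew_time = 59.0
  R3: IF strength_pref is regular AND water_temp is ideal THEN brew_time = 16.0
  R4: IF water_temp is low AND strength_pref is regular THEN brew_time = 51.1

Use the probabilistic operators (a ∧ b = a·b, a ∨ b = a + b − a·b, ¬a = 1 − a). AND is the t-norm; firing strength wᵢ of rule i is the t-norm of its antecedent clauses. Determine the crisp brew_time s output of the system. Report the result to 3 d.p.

R1 (z=60.0): regular=0.23, high=0.83; AND[a·b] → w = 0.1909
R2 (z=59.0): regular=0.23 → w = 0.2300
R3 (z=16.0): regular=0.23, ideal=0.48; AND[a·b] → w = 0.1104
R4 (z=51.1): low=0.56, regular=0.23; AND[a·b] → w = 0.1288
Weighted average = (0.1909·60.0 + 0.2300·59.0 + 0.1104·16.0 + 0.1288·51.1) / (0.1909 + 0.2300 + 0.1104 + 0.1288)
  = 33.3721 / 0.6601 = 50.556

50.556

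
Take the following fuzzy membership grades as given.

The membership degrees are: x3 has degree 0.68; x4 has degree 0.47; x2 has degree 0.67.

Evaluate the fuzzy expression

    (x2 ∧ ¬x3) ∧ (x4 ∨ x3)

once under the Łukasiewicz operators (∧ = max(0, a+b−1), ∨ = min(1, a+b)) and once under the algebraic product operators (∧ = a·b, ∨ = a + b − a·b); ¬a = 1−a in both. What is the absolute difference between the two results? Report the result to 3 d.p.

0.178

Under Łukasiewicz:
  ¬x3 = 1 − 0.68 = 0.32
  x2 ∧ ¬x3 = max(0, a+b−1) on (0.67, 0.32) = 0.00
  x4 ∨ x3 = min(1, a+b) on (0.47, 0.68) = 1.00
  (x2 ∧ ¬x3) ∧ (x4 ∨ x3) = max(0, a+b−1) on (0.00, 1.00) = 0.00
  → value = 0.0000
Under algebraic product:
  ¬x3 = 1 − 0.6800 = 0.3200
  x2 ∧ ¬x3 = a·b on (0.6700, 0.3200) = 0.2144
  x4 ∨ x3 = a + b − a·b on (0.4700, 0.6800) = 0.8304
  (x2 ∧ ¬x3) ∧ (x4 ∨ x3) = a·b on (0.2144, 0.8304) = 0.1780
  → value = 0.1780
|0.0000 − 0.1780| = 0.178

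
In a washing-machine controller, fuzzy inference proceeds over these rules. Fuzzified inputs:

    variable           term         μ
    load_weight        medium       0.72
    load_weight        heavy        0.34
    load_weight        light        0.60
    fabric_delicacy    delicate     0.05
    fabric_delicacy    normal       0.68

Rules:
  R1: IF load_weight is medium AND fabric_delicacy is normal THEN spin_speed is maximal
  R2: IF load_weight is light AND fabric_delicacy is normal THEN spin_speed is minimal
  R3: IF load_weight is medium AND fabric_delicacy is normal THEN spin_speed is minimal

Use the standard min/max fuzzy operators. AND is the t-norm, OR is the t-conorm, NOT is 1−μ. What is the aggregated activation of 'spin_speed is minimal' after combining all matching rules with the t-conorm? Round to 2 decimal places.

0.68

R1: medium=0.72, normal=0.68; AND[min(a, b)] → w = 0.68
R2: light=0.60, normal=0.68; AND[min(a, b)] → w = 0.60
R3: medium=0.72, normal=0.68; AND[min(a, b)] → w = 0.68
Rules with consequent 'minimal': {R2, R3} → strengths 0.60, 0.68
Aggregate via t-conorm [max(a, b)]: 0.68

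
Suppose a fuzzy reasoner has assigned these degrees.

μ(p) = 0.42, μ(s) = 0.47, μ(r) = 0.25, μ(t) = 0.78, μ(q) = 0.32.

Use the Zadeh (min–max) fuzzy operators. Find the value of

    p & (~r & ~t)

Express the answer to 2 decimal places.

0.22

~r = 1 − 0.25 = 0.75
~t = 1 − 0.78 = 0.22
~r & ~t = min(a, b) on (0.75, 0.22) = 0.22
p & (~r & ~t) = min(a, b) on (0.42, 0.22) = 0.22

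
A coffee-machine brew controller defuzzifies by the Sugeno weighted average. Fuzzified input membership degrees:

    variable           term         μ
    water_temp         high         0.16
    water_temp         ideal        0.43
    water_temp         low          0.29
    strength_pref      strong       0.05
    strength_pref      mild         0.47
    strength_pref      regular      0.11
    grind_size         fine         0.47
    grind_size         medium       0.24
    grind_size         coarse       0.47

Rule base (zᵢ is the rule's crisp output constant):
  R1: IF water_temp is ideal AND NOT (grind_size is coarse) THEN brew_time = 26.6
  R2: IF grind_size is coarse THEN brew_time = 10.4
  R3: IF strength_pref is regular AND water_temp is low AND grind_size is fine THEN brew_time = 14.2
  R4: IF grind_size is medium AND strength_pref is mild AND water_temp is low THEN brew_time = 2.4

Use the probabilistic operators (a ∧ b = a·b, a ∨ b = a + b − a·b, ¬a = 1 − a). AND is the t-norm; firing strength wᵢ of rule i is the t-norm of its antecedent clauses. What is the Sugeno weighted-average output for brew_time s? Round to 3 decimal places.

R1 (z=26.6): ideal=0.43, ¬coarse=1−0.47=0.53; AND[a·b] → w = 0.2279
R2 (z=10.4): coarse=0.47 → w = 0.4700
R3 (z=14.2): regular=0.11, low=0.29, fine=0.47; AND[a·b] → w = 0.0150
R4 (z=2.4): medium=0.24, mild=0.47, low=0.29; AND[a·b] → w = 0.0327
Weighted average = (0.2279·26.6 + 0.4700·10.4 + 0.0150·14.2 + 0.0327·2.4) / (0.2279 + 0.4700 + 0.0150 + 0.0327)
  = 11.2415 / 0.7456 = 15.077

15.077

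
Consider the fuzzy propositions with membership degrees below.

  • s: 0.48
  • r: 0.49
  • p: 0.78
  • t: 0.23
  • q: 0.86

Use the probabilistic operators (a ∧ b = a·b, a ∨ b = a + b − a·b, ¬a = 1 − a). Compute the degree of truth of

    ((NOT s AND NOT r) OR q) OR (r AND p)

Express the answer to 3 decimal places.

0.936

NOT s = 1 − 0.4800 = 0.5200
NOT r = 1 − 0.4900 = 0.5100
NOT s AND NOT r = a·b on (0.5200, 0.5100) = 0.2652
(NOT s AND NOT r) OR q = a + b − a·b on (0.2652, 0.8600) = 0.8971
r AND p = a·b on (0.4900, 0.7800) = 0.3822
((NOT s AND NOT r) OR q) OR (r AND p) = a + b − a·b on (0.8971, 0.3822) = 0.9364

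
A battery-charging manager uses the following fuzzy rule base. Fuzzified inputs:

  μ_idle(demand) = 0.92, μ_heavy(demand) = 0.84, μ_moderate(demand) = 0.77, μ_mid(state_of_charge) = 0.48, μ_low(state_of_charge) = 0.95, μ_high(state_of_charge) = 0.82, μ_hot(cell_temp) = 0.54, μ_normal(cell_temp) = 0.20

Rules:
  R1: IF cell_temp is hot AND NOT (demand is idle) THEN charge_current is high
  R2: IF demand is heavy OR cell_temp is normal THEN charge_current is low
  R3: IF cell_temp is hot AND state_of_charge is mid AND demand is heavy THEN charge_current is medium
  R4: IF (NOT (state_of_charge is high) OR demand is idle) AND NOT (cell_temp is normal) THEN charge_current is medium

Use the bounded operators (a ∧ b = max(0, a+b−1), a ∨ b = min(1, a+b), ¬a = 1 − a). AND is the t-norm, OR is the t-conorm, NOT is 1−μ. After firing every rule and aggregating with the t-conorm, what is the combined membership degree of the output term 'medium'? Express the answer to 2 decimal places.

R1: hot=0.54, ¬idle=1−0.92=0.08; AND[max(0, a+b−1)] → w = 0.00
R2: heavy=0.84, normal=0.20; OR[min(1, a+b)] → w = 1.00
R3: hot=0.54, mid=0.48, heavy=0.84; AND[max(0, a+b−1)] → w = 0.00
R4: (¬high=1−0.82=0.18 OR idle=0.92) = 1.00; AND[max(0, a+b−1)] with ¬normal=1−0.20=0.80 → w = 0.80
Rules with consequent 'medium': {R3, R4} → strengths 0.00, 0.80
Aggregate via t-conorm [min(1, a+b)]: 0.80

0.80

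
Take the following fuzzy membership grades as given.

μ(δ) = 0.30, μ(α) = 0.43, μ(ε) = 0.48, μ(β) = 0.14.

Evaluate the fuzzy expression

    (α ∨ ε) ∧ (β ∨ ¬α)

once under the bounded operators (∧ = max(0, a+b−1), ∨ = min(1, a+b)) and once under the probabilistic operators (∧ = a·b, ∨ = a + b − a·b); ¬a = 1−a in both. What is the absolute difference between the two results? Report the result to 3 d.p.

0.177

Under bounded:
  α ∨ ε = min(1, a+b) on (0.43, 0.48) = 0.91
  ¬α = 1 − 0.43 = 0.57
  β ∨ ¬α = min(1, a+b) on (0.14, 0.57) = 0.71
  (α ∨ ε) ∧ (β ∨ ¬α) = max(0, a+b−1) on (0.91, 0.71) = 0.62
  → value = 0.6200
Under probabilistic:
  α ∨ ε = a + b − a·b on (0.4300, 0.4800) = 0.7036
  ¬α = 1 − 0.4300 = 0.5700
  β ∨ ¬α = a + b − a·b on (0.1400, 0.5700) = 0.6302
  (α ∨ ε) ∧ (β ∨ ¬α) = a·b on (0.7036, 0.6302) = 0.4434
  → value = 0.4434
|0.6200 − 0.4434| = 0.177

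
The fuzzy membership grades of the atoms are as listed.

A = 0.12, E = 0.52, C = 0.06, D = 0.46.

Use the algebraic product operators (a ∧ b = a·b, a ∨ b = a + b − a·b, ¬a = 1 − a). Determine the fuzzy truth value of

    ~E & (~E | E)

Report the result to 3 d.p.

0.360

~E = 1 − 0.5200 = 0.4800
~E = 1 − 0.5200 = 0.4800
~E | E = a + b − a·b on (0.4800, 0.5200) = 0.7504
~E & (~E | E) = a·b on (0.4800, 0.7504) = 0.3602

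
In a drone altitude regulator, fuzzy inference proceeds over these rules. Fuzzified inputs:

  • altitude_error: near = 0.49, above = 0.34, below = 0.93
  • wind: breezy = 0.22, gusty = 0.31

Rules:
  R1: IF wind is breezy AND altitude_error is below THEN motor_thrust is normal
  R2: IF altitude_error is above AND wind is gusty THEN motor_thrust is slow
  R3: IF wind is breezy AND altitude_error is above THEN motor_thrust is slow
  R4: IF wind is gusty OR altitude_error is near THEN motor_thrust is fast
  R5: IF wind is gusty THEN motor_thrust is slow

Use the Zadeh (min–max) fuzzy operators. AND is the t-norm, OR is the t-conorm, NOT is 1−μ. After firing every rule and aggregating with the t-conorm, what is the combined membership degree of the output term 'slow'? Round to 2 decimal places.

R1: breezy=0.22, below=0.93; AND[min(a, b)] → w = 0.22
R2: above=0.34, gusty=0.31; AND[min(a, b)] → w = 0.31
R3: breezy=0.22, above=0.34; AND[min(a, b)] → w = 0.22
R4: gusty=0.31, near=0.49; OR[max(a, b)] → w = 0.49
R5: gusty=0.31 → w = 0.31
Rules with consequent 'slow': {R2, R3, R5} → strengths 0.31, 0.22, 0.31
Aggregate via t-conorm [max(a, b)]: 0.31

0.31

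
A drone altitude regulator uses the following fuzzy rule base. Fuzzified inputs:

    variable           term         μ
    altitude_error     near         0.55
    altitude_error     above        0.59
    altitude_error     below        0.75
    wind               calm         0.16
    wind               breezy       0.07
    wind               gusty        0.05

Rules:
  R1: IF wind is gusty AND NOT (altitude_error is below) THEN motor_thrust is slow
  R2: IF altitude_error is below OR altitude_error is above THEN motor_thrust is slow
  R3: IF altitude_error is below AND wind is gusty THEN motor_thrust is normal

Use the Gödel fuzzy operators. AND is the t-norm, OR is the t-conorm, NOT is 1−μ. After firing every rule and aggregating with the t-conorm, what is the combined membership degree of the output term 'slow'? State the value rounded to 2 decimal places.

0.75

R1: gusty=0.05, ¬below=1−0.75=0.25; AND[min(a, b)] → w = 0.05
R2: below=0.75, above=0.59; OR[max(a, b)] → w = 0.75
R3: below=0.75, gusty=0.05; AND[min(a, b)] → w = 0.05
Rules with consequent 'slow': {R1, R2} → strengths 0.05, 0.75
Aggregate via t-conorm [max(a, b)]: 0.75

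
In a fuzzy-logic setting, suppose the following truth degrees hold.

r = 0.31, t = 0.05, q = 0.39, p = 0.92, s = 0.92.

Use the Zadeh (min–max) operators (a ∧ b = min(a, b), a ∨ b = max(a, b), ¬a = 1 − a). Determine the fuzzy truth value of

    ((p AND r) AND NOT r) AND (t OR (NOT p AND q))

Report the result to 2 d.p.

0.08

p AND r = min(a, b) on (0.92, 0.31) = 0.31
NOT r = 1 − 0.31 = 0.69
(p AND r) AND NOT r = min(a, b) on (0.31, 0.69) = 0.31
NOT p = 1 − 0.92 = 0.08
NOT p AND q = min(a, b) on (0.08, 0.39) = 0.08
t OR (NOT p AND q) = max(a, b) on (0.05, 0.08) = 0.08
((p AND r) AND NOT r) AND (t OR (NOT p AND q)) = min(a, b) on (0.31, 0.08) = 0.08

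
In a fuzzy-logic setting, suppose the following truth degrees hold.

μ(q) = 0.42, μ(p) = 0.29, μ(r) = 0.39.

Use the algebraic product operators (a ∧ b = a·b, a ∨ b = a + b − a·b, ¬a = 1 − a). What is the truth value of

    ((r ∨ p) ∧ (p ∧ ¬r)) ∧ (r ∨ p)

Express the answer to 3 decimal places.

r ∨ p = a + b − a·b on (0.3900, 0.2900) = 0.5669
¬r = 1 − 0.3900 = 0.6100
p ∧ ¬r = a·b on (0.2900, 0.6100) = 0.1769
(r ∨ p) ∧ (p ∧ ¬r) = a·b on (0.5669, 0.1769) = 0.1003
r ∨ p = a + b − a·b on (0.3900, 0.2900) = 0.5669
((r ∨ p) ∧ (p ∧ ¬r)) ∧ (r ∨ p) = a·b on (0.1003, 0.5669) = 0.0569

0.057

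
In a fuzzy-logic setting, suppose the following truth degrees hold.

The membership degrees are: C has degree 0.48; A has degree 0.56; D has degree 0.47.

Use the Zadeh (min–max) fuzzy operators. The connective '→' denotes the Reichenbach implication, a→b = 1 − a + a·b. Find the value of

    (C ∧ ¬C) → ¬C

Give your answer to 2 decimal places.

¬C = 1 − 0.48 = 0.52
C ∧ ¬C = min(a, b) on (0.48, 0.52) = 0.48
¬C = 1 − 0.48 = 0.52
(C ∧ ¬C) → ¬C  [Reichenbach: 1 − a + a·b] with a=0.48, b=0.52 → 0.77

0.77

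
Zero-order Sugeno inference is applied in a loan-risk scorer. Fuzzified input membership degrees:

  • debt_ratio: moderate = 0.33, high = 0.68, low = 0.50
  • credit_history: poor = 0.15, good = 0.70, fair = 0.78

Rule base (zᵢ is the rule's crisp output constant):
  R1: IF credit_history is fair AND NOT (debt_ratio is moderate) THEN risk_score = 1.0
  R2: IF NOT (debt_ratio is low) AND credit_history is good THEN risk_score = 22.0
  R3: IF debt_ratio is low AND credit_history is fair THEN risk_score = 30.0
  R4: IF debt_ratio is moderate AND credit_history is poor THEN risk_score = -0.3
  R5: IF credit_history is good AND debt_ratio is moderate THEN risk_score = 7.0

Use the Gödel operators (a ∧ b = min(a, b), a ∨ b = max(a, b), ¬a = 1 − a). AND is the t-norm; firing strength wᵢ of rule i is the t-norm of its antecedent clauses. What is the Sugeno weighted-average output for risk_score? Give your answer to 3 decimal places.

R1 (z=1.0): fair=0.78, ¬moderate=1−0.33=0.67; AND[min(a, b)] → w = 0.67
R2 (z=22.0): ¬low=1−0.50=0.50, good=0.70; AND[min(a, b)] → w = 0.50
R3 (z=30.0): low=0.50, fair=0.78; AND[min(a, b)] → w = 0.50
R4 (z=-0.3): moderate=0.33, poor=0.15; AND[min(a, b)] → w = 0.15
R5 (z=7.0): good=0.70, moderate=0.33; AND[min(a, b)] → w = 0.33
Weighted average = (0.67·1.0 + 0.50·22.0 + 0.50·30.0 + 0.15·-0.3 + 0.33·7.0) / (0.67 + 0.50 + 0.50 + 0.15 + 0.33)
  = 28.9350 / 2.1500 = 13.458

13.458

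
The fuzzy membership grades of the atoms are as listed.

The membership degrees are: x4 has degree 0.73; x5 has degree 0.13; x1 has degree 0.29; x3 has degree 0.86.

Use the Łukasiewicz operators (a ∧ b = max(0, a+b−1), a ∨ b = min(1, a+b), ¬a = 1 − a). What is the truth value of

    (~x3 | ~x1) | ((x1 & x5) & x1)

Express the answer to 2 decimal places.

~x3 = 1 − 0.86 = 0.14
~x1 = 1 − 0.29 = 0.71
~x3 | ~x1 = min(1, a+b) on (0.14, 0.71) = 0.85
x1 & x5 = max(0, a+b−1) on (0.29, 0.13) = 0.00
(x1 & x5) & x1 = max(0, a+b−1) on (0.00, 0.29) = 0.00
(~x3 | ~x1) | ((x1 & x5) & x1) = min(1, a+b) on (0.85, 0.00) = 0.85

0.85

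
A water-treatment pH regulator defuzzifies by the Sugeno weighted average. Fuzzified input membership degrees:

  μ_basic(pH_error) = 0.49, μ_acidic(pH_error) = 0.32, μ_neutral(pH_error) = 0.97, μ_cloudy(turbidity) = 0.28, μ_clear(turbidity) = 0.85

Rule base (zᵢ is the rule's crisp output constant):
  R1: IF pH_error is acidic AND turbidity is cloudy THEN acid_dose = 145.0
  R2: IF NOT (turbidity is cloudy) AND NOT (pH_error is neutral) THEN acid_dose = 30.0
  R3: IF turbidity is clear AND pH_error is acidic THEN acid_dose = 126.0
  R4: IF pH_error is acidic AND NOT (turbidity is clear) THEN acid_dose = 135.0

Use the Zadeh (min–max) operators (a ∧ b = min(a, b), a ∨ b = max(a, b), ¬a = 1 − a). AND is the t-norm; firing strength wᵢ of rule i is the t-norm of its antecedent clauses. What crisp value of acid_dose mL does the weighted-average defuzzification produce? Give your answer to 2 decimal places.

R1 (z=145.0): acidic=0.32, cloudy=0.28; AND[min(a, b)] → w = 0.28
R2 (z=30.0): ¬cloudy=1−0.28=0.72, ¬neutral=1−0.97=0.03; AND[min(a, b)] → w = 0.03
R3 (z=126.0): clear=0.85, acidic=0.32; AND[min(a, b)] → w = 0.32
R4 (z=135.0): acidic=0.32, ¬clear=1−0.85=0.15; AND[min(a, b)] → w = 0.15
Weighted average = (0.28·145.0 + 0.03·30.0 + 0.32·126.0 + 0.15·135.0) / (0.28 + 0.03 + 0.32 + 0.15)
  = 102.0700 / 0.7800 = 130.86

130.86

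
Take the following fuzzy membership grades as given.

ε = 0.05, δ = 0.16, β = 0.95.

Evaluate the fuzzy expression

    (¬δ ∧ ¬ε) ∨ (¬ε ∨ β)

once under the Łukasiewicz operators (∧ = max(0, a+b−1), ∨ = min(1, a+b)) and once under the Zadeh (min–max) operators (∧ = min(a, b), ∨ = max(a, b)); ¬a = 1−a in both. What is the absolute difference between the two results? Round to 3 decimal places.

Under Łukasiewicz:
  ¬δ = 1 − 0.16 = 0.84
  ¬ε = 1 − 0.05 = 0.95
  ¬δ ∧ ¬ε = max(0, a+b−1) on (0.84, 0.95) = 0.79
  ¬ε = 1 − 0.05 = 0.95
  ¬ε ∨ β = min(1, a+b) on (0.95, 0.95) = 1.00
  (¬δ ∧ ¬ε) ∨ (¬ε ∨ β) = min(1, a+b) on (0.79, 1.00) = 1.00
  → value = 1.0000
Under Zadeh (min–max):
  ¬δ = 1 − 0.16 = 0.84
  ¬ε = 1 − 0.05 = 0.95
  ¬δ ∧ ¬ε = min(a, b) on (0.84, 0.95) = 0.84
  ¬ε = 1 − 0.05 = 0.95
  ¬ε ∨ β = max(a, b) on (0.95, 0.95) = 0.95
  (¬δ ∧ ¬ε) ∨ (¬ε ∨ β) = max(a, b) on (0.84, 0.95) = 0.95
  → value = 0.9500
|1.0000 − 0.9500| = 0.050

0.050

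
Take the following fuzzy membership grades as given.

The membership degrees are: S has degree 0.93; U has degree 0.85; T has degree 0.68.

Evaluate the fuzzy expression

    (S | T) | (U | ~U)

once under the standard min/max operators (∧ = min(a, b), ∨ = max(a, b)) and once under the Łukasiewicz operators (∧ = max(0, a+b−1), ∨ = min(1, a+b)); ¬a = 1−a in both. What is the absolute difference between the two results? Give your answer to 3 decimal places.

0.070

Under standard min/max:
  S | T = max(a, b) on (0.93, 0.68) = 0.93
  ~U = 1 − 0.85 = 0.15
  U | ~U = max(a, b) on (0.85, 0.15) = 0.85
  (S | T) | (U | ~U) = max(a, b) on (0.93, 0.85) = 0.93
  → value = 0.9300
Under Łukasiewicz:
  S | T = min(1, a+b) on (0.93, 0.68) = 1.00
  ~U = 1 − 0.85 = 0.15
  U | ~U = min(1, a+b) on (0.85, 0.15) = 1.00
  (S | T) | (U | ~U) = min(1, a+b) on (1.00, 1.00) = 1.00
  → value = 1.0000
|0.9300 − 1.0000| = 0.070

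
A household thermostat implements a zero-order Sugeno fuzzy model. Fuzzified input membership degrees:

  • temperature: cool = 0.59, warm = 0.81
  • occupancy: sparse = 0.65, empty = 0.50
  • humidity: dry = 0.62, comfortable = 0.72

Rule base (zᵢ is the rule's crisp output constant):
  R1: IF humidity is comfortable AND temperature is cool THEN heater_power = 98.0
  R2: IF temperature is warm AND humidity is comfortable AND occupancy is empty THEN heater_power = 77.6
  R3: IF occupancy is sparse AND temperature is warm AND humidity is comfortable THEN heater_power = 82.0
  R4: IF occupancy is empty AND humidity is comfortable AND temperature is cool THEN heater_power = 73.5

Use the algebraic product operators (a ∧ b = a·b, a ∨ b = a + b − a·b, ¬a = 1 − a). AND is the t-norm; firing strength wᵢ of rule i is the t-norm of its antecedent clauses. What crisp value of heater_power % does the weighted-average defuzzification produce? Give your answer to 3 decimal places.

84.835

R1 (z=98.0): comfortable=0.72, cool=0.59; AND[a·b] → w = 0.4248
R2 (z=77.6): warm=0.81, comfortable=0.72, empty=0.50; AND[a·b] → w = 0.2916
R3 (z=82.0): sparse=0.65, warm=0.81, comfortable=0.72; AND[a·b] → w = 0.3791
R4 (z=73.5): empty=0.50, comfortable=0.72, cool=0.59; AND[a·b] → w = 0.2124
Weighted average = (0.4248·98.0 + 0.2916·77.6 + 0.3791·82.0 + 0.2124·73.5) / (0.4248 + 0.2916 + 0.3791 + 0.2124)
  = 110.9545 / 1.3079 = 84.835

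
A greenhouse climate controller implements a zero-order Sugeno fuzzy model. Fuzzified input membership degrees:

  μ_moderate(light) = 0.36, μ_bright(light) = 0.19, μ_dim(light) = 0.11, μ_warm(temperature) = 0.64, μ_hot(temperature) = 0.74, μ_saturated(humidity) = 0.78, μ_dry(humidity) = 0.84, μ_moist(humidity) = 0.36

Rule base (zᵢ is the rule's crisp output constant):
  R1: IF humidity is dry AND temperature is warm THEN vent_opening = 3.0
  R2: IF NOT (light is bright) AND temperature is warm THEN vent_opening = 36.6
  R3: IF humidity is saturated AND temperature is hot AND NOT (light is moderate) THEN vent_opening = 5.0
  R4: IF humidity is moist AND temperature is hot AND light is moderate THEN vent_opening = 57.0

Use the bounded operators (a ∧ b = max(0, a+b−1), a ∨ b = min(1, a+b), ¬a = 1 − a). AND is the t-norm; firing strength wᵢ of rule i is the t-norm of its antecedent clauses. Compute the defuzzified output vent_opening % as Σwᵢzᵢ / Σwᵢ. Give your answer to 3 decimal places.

17.165

R1 (z=3.0): dry=0.84, warm=0.64; AND[max(0, a+b−1)] → w = 0.48
R2 (z=36.6): ¬bright=1−0.19=0.81, warm=0.64; AND[max(0, a+b−1)] → w = 0.45
R3 (z=5.0): saturated=0.78, hot=0.74, ¬moderate=1−0.36=0.64; AND[max(0, a+b−1)] → w = 0.16
R4 (z=57.0): moist=0.36, hot=0.74, moderate=0.36; AND[max(0, a+b−1)] → w = 0.00
Weighted average = (0.48·3.0 + 0.45·36.6 + 0.16·5.0 + 0.00·57.0) / (0.48 + 0.45 + 0.16 + 0.00)
  = 18.7100 / 1.0900 = 17.165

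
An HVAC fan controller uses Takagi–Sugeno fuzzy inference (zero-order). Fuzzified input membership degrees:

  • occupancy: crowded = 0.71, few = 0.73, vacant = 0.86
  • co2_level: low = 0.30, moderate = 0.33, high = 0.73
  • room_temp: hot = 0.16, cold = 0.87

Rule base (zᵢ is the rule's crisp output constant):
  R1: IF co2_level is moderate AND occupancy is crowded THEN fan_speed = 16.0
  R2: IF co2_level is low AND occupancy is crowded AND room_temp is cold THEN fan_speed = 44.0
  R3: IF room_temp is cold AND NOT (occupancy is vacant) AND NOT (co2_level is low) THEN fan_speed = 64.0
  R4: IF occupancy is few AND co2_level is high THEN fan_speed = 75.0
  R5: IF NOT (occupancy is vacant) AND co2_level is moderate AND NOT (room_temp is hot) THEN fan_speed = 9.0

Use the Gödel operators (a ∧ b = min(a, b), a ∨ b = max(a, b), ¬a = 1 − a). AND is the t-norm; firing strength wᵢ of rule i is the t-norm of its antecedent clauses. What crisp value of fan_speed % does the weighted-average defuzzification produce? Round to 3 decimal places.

50.884

R1 (z=16.0): moderate=0.33, crowded=0.71; AND[min(a, b)] → w = 0.33
R2 (z=44.0): low=0.30, crowded=0.71, cold=0.87; AND[min(a, b)] → w = 0.30
R3 (z=64.0): cold=0.87, ¬vacant=1−0.86=0.14, ¬low=1−0.30=0.70; AND[min(a, b)] → w = 0.14
R4 (z=75.0): few=0.73, high=0.73; AND[min(a, b)] → w = 0.73
R5 (z=9.0): ¬vacant=1−0.86=0.14, moderate=0.33, ¬hot=1−0.16=0.84; AND[min(a, b)] → w = 0.14
Weighted average = (0.33·16.0 + 0.30·44.0 + 0.14·64.0 + 0.73·75.0 + 0.14·9.0) / (0.33 + 0.30 + 0.14 + 0.73 + 0.14)
  = 83.4500 / 1.6400 = 50.884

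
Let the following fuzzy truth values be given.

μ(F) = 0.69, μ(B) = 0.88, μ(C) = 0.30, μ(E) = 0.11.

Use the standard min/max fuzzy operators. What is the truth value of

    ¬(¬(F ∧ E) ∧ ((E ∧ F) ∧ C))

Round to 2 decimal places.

F ∧ E = min(a, b) on (0.69, 0.11) = 0.11
¬(F ∧ E) = 1 − 0.11 = 0.89
E ∧ F = min(a, b) on (0.11, 0.69) = 0.11
(E ∧ F) ∧ C = min(a, b) on (0.11, 0.30) = 0.11
¬(F ∧ E) ∧ ((E ∧ F) ∧ C) = min(a, b) on (0.89, 0.11) = 0.11
¬(¬(F ∧ E) ∧ ((E ∧ F) ∧ C)) = 1 − 0.11 = 0.89

0.89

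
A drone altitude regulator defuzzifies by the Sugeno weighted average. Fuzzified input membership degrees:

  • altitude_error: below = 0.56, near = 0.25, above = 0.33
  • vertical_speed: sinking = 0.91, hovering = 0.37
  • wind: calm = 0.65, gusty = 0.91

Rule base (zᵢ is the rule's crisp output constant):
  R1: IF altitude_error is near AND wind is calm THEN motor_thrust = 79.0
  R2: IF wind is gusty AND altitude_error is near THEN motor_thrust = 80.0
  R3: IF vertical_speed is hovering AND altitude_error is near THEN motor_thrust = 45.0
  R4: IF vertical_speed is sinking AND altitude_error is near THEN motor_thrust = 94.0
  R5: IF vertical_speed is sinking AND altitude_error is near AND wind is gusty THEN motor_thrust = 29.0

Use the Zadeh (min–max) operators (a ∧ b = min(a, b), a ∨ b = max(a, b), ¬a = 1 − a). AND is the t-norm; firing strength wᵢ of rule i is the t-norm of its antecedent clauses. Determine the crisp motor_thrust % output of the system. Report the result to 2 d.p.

R1 (z=79.0): near=0.25, calm=0.65; AND[min(a, b)] → w = 0.25
R2 (z=80.0): gusty=0.91, near=0.25; AND[min(a, b)] → w = 0.25
R3 (z=45.0): hovering=0.37, near=0.25; AND[min(a, b)] → w = 0.25
R4 (z=94.0): sinking=0.91, near=0.25; AND[min(a, b)] → w = 0.25
R5 (z=29.0): sinking=0.91, near=0.25, gusty=0.91; AND[min(a, b)] → w = 0.25
Weighted average = (0.25·79.0 + 0.25·80.0 + 0.25·45.0 + 0.25·94.0 + 0.25·29.0) / (0.25 + 0.25 + 0.25 + 0.25 + 0.25)
  = 81.7500 / 1.2500 = 65.40

65.40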